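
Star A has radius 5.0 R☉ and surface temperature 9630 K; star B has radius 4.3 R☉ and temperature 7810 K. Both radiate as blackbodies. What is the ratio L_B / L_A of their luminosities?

L = 4πR²σT⁴ ∝ R²T⁴, so L_B/L_A = (4.3/5.0)² × (7810/9630)⁴ = 0.740 × 0.433 = 0.320.

L_B/L_A ≈ 0.320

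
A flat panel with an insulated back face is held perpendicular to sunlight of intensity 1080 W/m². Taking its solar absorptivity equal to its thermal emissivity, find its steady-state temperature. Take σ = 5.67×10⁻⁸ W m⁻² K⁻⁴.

Absorbed flux αS = emitted flux εσT⁴ (one radiating face); with α = ε, T = (S/σ)^(1/4).
T = (1080 / 5.67×10⁻⁸)^(1/4) = (1.90×10^10)^(1/4).
T = 372 K.

T ≈ 372 K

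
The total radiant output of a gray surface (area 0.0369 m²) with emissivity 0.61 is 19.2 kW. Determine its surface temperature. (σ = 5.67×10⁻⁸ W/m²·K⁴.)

T ≈ 1970 K

From P = εσAT⁴, T = (P / εσA)^(1/4) = (19200 / (0.61 × 5.67×10⁻⁸ × 0.0369))^(1/4).
T = (1.50×10^13)^(1/4) = 1970 K.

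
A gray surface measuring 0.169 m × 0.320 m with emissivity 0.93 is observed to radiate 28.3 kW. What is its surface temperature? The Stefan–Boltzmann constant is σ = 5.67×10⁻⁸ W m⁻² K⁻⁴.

A = 0.169 × 0.320 = 0.0541 m².
From P = εσAT⁴, T = (P / εσA)^(1/4) = (28300 / (0.93 × 5.67×10⁻⁸ × 0.0541))^(1/4).
T = (9.92×10^12)^(1/4) = 1770 K.

T ≈ 1770 K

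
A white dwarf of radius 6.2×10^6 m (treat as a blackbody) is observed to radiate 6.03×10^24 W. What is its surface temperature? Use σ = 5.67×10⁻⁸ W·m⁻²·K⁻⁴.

A = 4πr² = 4π × (6.2×10^6)² = 4.83×10^14 m².
From P = σAT⁴, T = (P / σA)^(1/4) = (6.03×10^24 / (5.67×10⁻⁸ × 4.83×10^14))^(1/4).
T = (2.20×10^17)^(1/4) = 21700 K.

T ≈ 21700 K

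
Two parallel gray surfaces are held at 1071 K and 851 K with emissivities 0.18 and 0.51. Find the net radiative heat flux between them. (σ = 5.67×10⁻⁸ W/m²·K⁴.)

q ≈ 6880 W/m²

For two large parallel gray plates, q = σ(T₁⁴ − T₂⁴) / (1/ε₁ + 1/ε₂ − 1).
1/ε₁ + 1/ε₂ − 1 = 1/0.18 + 1/0.51 − 1 = 6.516.
T₁⁴ − T₂⁴ = 1.32×10^12 − 5.24×10^11 = 7.91×10^11 K⁴.
q = 5.67×10⁻⁸ × 7.91×10^11 / 6.516 = 6880 W/m².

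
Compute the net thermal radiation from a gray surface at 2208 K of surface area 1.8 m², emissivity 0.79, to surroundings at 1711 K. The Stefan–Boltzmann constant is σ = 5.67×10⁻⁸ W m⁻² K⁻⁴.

Q ≈ 1.23×10^6 W

Q = εσA(T⁴ − T_s⁴). T⁴ − T_s⁴ = (2208)⁴ − (1711)⁴ = 2.38×10^13 − 8.57×10^12 = 1.52×10^13 K⁴.
Q = 0.79 × 5.67×10⁻⁸ × 1.80 × 1.52×10^13 = 1.23×10^6 W.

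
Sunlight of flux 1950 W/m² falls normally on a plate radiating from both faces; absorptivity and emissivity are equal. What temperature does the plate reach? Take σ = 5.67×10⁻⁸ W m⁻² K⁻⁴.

T ≈ 362 K

Absorbed flux αS = emitted flux 2εσT⁴ per unit area; with α = ε this gives T = (S/2σ)^(1/4).
T = (1950 / (2 × 5.67×10⁻⁸))^(1/4) = (1.72×10^10)^(1/4).
T = 362 K.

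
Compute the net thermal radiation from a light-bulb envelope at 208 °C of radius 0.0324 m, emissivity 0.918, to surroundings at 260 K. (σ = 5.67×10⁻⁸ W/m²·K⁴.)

Q ≈ 33.6 W

A = 4πr² = 4π × (0.0324)² = 0.0132 m².
Convert: 208 °C = 481 K.
Q = εσA(T⁴ − T_s⁴). T⁴ − T_s⁴ = (481)⁴ − (260)⁴ = 5.35×10^10 − 4.57×10^9 = 4.90×10^10 K⁴.
Q = 0.918 × 5.67×10⁻⁸ × 0.0132 × 4.90×10^10 = 33.6 W.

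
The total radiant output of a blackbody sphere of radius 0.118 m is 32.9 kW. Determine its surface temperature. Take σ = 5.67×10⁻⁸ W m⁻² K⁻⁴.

A = 4πr² = 4π × (0.118)² = 0.175 m².
From P = σAT⁴, T = (P / σA)^(1/4) = (32900 / (5.67×10⁻⁸ × 0.175))^(1/4).
T = (3.32×10^12)^(1/4) = 1350 K.

T ≈ 1350 K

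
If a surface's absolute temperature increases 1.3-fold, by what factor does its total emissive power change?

P ∝ T⁴, so the power scales as (1.3)⁴ = 2.86.

factor ≈ 2.86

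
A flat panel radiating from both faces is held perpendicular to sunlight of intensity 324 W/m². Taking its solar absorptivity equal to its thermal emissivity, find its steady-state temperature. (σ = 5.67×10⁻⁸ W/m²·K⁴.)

Absorbed flux αS = emitted flux 2εσT⁴ per unit area; with α = ε this gives T = (S/2σ)^(1/4).
T = (324 / (2 × 5.67×10⁻⁸))^(1/4) = (2.86×10^9)^(1/4).
T = 231 K.

T ≈ 231 K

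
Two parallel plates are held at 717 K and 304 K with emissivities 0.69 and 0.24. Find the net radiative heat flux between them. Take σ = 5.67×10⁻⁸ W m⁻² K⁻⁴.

q ≈ 3140 W/m²

For two large parallel gray plates, q = σ(T₁⁴ − T₂⁴) / (1/ε₁ + 1/ε₂ − 1).
1/ε₁ + 1/ε₂ − 1 = 1/0.69 + 1/0.24 − 1 = 4.616.
T₁⁴ − T₂⁴ = 2.64×10^11 − 8.54×10^9 = 2.56×10^11 K⁴.
q = 5.67×10⁻⁸ × 2.56×10^11 / 4.616 = 3140 W/m².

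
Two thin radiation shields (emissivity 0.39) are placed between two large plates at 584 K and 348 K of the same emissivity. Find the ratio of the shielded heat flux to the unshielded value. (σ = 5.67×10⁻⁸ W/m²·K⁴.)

With N identical shields there are N+1 = 3 gaps in series, each with the same radiative resistance, so the flux falls to 1/(N+1) of its unshielded value.

ratio ≈ 0.333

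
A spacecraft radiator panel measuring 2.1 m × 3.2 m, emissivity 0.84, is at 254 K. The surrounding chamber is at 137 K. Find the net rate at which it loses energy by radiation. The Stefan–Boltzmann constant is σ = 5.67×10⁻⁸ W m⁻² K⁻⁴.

A = 2.1 × 3.2 = 6.72 m².
Q = εσA(T⁴ − T_s⁴). T⁴ − T_s⁴ = (254)⁴ − (137)⁴ = 4.16×10^9 − 3.52×10^8 = 3.81×10^9 K⁴.
Q = 0.84 × 5.67×10⁻⁸ × 6.72 × 3.81×10^9 = 1220 W.

Q ≈ 1220 W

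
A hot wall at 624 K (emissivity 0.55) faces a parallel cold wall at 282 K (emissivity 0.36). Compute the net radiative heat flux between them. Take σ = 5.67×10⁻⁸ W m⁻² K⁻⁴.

q ≈ 2290 W/m²

For two large parallel gray plates, q = σ(T₁⁴ − T₂⁴) / (1/ε₁ + 1/ε₂ − 1).
1/ε₁ + 1/ε₂ − 1 = 1/0.55 + 1/0.36 − 1 = 3.596.
T₁⁴ − T₂⁴ = 1.52×10^11 − 6.32×10^9 = 1.45×10^11 K⁴.
q = 5.67×10⁻⁸ × 1.45×10^11 / 3.596 = 2290 W/m².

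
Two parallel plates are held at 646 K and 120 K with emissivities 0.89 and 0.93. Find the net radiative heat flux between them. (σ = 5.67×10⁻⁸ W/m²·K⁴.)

For two large parallel gray plates, q = σ(T₁⁴ − T₂⁴) / (1/ε₁ + 1/ε₂ − 1).
1/ε₁ + 1/ε₂ − 1 = 1/0.89 + 1/0.93 − 1 = 1.199.
T₁⁴ − T₂⁴ = 1.74×10^11 − 2.07×10^8 = 1.74×10^11 K⁴.
q = 5.67×10⁻⁸ × 1.74×10^11 / 1.199 = 8230 W/m².

q ≈ 8230 W/m²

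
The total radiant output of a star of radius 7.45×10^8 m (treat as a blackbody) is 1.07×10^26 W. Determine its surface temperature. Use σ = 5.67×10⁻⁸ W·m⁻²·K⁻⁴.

T ≈ 4060 K

A = 4πr² = 4π × (7.45×10^8)² = 6.97×10^18 m².
From P = σAT⁴, T = (P / σA)^(1/4) = (1.07×10^26 / (5.67×10⁻⁸ × 6.97×10^18))^(1/4).
T = (2.71×10^14)^(1/4) = 4060 K.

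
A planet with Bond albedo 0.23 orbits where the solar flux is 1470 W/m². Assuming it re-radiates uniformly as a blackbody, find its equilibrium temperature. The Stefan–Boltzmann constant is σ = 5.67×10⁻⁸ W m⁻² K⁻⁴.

Power absorbed = (1−a)S·πR²; power emitted = 4πR²σT⁴. Equating and cancelling πR²:
T = ((1−a)S / 4σ)^(1/4) = (1130 / (4 × 5.67×10⁻⁸))^(1/4) = (4.99×10^9)^(1/4).
T = 266 K.

T ≈ 266 K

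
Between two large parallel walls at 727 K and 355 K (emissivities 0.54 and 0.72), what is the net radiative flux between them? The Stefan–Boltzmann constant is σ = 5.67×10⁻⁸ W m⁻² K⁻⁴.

q ≈ 6670 W/m²

For two large parallel gray plates, q = σ(T₁⁴ − T₂⁴) / (1/ε₁ + 1/ε₂ − 1).
1/ε₁ + 1/ε₂ − 1 = 1/0.54 + 1/0.72 − 1 = 2.241.
T₁⁴ − T₂⁴ = 2.79×10^11 − 1.59×10^10 = 2.63×10^11 K⁴.
q = 5.67×10⁻⁸ × 2.63×10^11 / 2.241 = 6670 W/m².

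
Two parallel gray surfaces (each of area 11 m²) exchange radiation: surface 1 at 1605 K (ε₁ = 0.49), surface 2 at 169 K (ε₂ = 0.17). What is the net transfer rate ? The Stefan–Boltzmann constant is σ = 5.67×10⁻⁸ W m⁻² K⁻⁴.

Q ≈ 5.98×10^5 W

For two large parallel gray plates, q = σ(T₁⁴ − T₂⁴) / (1/ε₁ + 1/ε₂ − 1).
1/ε₁ + 1/ε₂ − 1 = 1/0.49 + 1/0.17 − 1 = 6.923.
T₁⁴ − T₂⁴ = 6.64×10^12 − 8.16×10^8 = 6.64×10^12 K⁴.
q = 5.67×10⁻⁸ × 6.64×10^12 / 6.923 = 54300 W/m².
Q = q·A = 54300 × 11 = 5.98×10^5 W.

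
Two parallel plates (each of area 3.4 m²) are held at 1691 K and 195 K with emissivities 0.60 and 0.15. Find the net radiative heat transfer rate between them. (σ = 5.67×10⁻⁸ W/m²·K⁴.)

Q ≈ 2.15×10^5 W

For two large parallel gray plates, q = σ(T₁⁴ − T₂⁴) / (1/ε₁ + 1/ε₂ − 1).
1/ε₁ + 1/ε₂ − 1 = 1/0.60 + 1/0.15 − 1 = 7.333.
T₁⁴ − T₂⁴ = 8.18×10^12 − 1.45×10^9 = 8.18×10^12 K⁴.
q = 5.67×10⁻⁸ × 8.18×10^12 / 7.333 = 63200 W/m².
Q = q·A = 63200 × 3.4 = 2.15×10^5 W.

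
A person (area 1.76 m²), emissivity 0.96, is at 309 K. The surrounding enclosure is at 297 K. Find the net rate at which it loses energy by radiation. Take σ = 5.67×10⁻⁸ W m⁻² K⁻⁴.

Q = εσA(T⁴ − T_s⁴). T⁴ − T_s⁴ = (309)⁴ − (297)⁴ = 9.12×10^9 − 7.78×10^9 = 1.34×10^9 K⁴.
Q = 0.96 × 5.67×10⁻⁸ × 1.76 × 1.34×10^9 = 128 W.

Q ≈ 128 W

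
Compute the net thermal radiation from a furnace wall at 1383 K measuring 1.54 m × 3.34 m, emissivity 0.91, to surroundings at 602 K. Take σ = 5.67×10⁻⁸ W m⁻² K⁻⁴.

Q ≈ 9.36×10^5 W

A = 1.54 × 3.34 = 5.14 m².
Q = εσA(T⁴ − T_s⁴). T⁴ − T_s⁴ = (1383)⁴ − (602)⁴ = 3.66×10^12 − 1.31×10^11 = 3.53×10^12 K⁴.
Q = 0.91 × 5.67×10⁻⁸ × 5.14 × 3.53×10^12 = 9.36×10^5 W.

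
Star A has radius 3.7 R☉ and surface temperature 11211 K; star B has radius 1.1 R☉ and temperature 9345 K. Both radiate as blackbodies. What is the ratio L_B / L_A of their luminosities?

L = 4πR²σT⁴ ∝ R²T⁴, so L_B/L_A = (1.1/3.7)² × (9345/11211)⁴ = 0.0884 × 0.483 = 0.0427.

L_B/L_A ≈ 0.0427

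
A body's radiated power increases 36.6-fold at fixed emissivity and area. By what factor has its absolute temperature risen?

factor ≈ 2.46

P ∝ T⁴ ⇒ T ∝ P^(1/4), so T scales by (36.6)^(1/4) = 2.46.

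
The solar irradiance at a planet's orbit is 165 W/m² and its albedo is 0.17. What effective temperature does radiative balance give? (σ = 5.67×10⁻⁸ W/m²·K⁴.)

T ≈ 157 K

Power absorbed = (1−a)S·πR²; power emitted = 4πR²σT⁴. Equating and cancelling πR²:
T = ((1−a)S / 4σ)^(1/4) = (137 / (4 × 5.67×10⁻⁸))^(1/4) = (6.04×10^8)^(1/4).
T = 157 K.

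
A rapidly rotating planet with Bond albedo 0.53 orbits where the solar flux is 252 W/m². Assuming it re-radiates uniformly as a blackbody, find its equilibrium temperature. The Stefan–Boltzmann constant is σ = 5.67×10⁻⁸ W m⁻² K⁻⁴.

T ≈ 151 K

Power absorbed = (1−a)S·πR²; power emitted = 4πR²σT⁴. Equating and cancelling πR²:
T = ((1−a)S / 4σ)^(1/4) = (118 / (4 × 5.67×10⁻⁸))^(1/4) = (5.22×10^8)^(1/4).
T = 151 K.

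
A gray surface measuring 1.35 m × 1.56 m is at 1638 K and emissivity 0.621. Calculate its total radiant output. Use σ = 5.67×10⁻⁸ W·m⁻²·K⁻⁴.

P ≈ 5.34×10^5 W

A = 1.35 × 1.56 = 2.11 m².
P = εσAT⁴ = 0.621 × 5.67×10⁻⁸ × 2.11 × (1638)⁴ = 0.621 × 5.67×10⁻⁸ × 2.11 × 7.20×10^12.
P = 5.34×10^5 W.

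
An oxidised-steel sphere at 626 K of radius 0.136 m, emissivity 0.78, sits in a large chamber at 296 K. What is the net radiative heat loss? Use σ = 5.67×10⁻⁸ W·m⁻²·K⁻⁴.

Q ≈ 1500 W

A = 4πr² = 4π × (0.136)² = 0.232 m².
Q = εσA(T⁴ − T_s⁴). T⁴ − T_s⁴ = (626)⁴ − (296)⁴ = 1.54×10^11 − 7.68×10^9 = 1.46×10^11 K⁴.
Q = 0.78 × 5.67×10⁻⁸ × 0.232 × 1.46×10^11 = 1500 W.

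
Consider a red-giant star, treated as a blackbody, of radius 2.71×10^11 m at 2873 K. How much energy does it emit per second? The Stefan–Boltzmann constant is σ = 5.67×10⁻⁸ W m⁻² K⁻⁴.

A = 4πr² = 4π × (2.71×10^11)² = 9.23×10^23 m².
P = σAT⁴ = 5.67×10⁻⁸ × 9.23×10^23 × (2873)⁴ = 5.67×10⁻⁸ × 9.23×10^23 × 6.81×10^13.
P = 3.57×10^30 W.

P ≈ 3.57×10^30 W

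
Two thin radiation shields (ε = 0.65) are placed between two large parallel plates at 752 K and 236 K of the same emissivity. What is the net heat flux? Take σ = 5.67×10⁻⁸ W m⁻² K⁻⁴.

Each of the 3 gaps contributes resistance (2/ε − 1) = 2/0.65 − 1 = 2.077; total = 6.231.
q = σ(T₁⁴ − T₂⁴) / 6.231 = 5.67×10⁻⁸ × 3.17×10^11 / 6.231 = 2880 W/m².

q ≈ 2880 W/m²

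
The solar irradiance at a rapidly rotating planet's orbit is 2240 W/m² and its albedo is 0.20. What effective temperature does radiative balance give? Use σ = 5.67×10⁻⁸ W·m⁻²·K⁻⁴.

Power absorbed = (1−a)S·πR²; power emitted = 4πR²σT⁴. Equating and cancelling πR²:
T = ((1−a)S / 4σ)^(1/4) = (1790 / (4 × 5.67×10⁻⁸))^(1/4) = (7.90×10^9)^(1/4).
T = 298 K.

T ≈ 298 K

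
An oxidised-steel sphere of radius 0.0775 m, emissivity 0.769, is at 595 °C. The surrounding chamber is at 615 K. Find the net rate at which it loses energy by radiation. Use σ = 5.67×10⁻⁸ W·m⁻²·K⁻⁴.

Q ≈ 1400 W

A = 4πr² = 4π × (0.0775)² = 0.0755 m².
Convert: 595 °C = 868 K.
Q = εσA(T⁴ − T_s⁴). T⁴ − T_s⁴ = (868)⁴ − (615)⁴ = 5.68×10^11 − 1.43×10^11 = 4.25×10^11 K⁴.
Q = 0.769 × 5.67×10⁻⁸ × 0.0755 × 4.25×10^11 = 1400 W.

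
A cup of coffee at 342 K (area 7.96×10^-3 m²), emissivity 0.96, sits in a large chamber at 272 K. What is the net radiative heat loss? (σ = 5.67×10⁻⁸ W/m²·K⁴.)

Q ≈ 3.56 W

Q = εσA(T⁴ − T_s⁴). T⁴ − T_s⁴ = (342)⁴ − (272)⁴ = 1.37×10^10 − 5.47×10^9 = 8.21×10^9 K⁴.
Q = 0.96 × 5.67×10⁻⁸ × 7.96×10^-3 × 8.21×10^9 = 3.56 W.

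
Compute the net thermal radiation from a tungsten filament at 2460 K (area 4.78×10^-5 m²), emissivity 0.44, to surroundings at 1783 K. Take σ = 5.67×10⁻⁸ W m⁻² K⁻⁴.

Q = εσA(T⁴ − T_s⁴). T⁴ − T_s⁴ = (2460)⁴ − (1783)⁴ = 3.66×10^13 − 1.01×10^13 = 2.65×10^13 K⁴.
Q = 0.44 × 5.67×10⁻⁸ × 4.78×10^-5 × 2.65×10^13 = 31.6 W.

Q ≈ 31.6 W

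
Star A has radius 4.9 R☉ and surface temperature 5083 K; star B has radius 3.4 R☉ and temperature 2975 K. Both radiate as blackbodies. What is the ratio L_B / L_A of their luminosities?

L_B/L_A ≈ 0.0565

L = 4πR²σT⁴ ∝ R²T⁴, so L_B/L_A = (3.4/4.9)² × (2975/5083)⁴ = 0.481 × 0.117 = 0.0565.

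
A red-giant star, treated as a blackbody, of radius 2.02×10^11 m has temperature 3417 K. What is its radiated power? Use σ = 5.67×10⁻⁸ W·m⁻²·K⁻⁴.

A = 4πr² = 4π × (2.02×10^11)² = 5.13×10^23 m².
P = σAT⁴ = 5.67×10⁻⁸ × 5.13×10^23 × (3417)⁴ = 5.67×10⁻⁸ × 5.13×10^23 × 1.36×10^14.
P = 3.96×10^30 W.

P ≈ 3.96×10^30 W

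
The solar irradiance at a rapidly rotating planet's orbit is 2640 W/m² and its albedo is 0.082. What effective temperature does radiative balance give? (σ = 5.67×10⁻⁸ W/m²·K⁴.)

T ≈ 322 K

Power absorbed = (1−a)S·πR²; power emitted = 4πR²σT⁴. Equating and cancelling πR²:
T = ((1−a)S / 4σ)^(1/4) = (2420 / (4 × 5.67×10⁻⁸))^(1/4) = (1.07×10^10)^(1/4).
T = 322 K.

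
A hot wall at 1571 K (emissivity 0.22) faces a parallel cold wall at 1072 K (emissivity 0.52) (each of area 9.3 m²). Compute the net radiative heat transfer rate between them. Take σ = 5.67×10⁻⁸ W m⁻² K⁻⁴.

Q ≈ 4.60×10^5 W

For two large parallel gray plates, q = σ(T₁⁴ − T₂⁴) / (1/ε₁ + 1/ε₂ − 1).
1/ε₁ + 1/ε₂ − 1 = 1/0.22 + 1/0.52 − 1 = 5.469.
T₁⁴ − T₂⁴ = 6.09×10^12 − 1.32×10^12 = 4.77×10^12 K⁴.
q = 5.67×10⁻⁸ × 4.77×10^12 / 5.469 = 49500 W/m².
Q = q·A = 49500 × 9.3 = 4.60×10^5 W.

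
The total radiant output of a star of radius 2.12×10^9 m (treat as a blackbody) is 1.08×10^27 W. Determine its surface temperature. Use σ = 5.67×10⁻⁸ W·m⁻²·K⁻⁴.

A = 4πr² = 4π × (2.12×10^9)² = 5.65×10^19 m².
From P = σAT⁴, T = (P / σA)^(1/4) = (1.08×10^27 / (5.67×10⁻⁸ × 5.65×10^19))^(1/4).
T = (3.37×10^14)^(1/4) = 4290 K.

T ≈ 4290 K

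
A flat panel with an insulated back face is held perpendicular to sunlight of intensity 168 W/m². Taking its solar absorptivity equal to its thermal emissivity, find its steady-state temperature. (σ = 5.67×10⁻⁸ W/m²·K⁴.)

Absorbed flux αS = emitted flux εσT⁴ (one radiating face); with α = ε, T = (S/σ)^(1/4).
T = (168 / 5.67×10⁻⁸)^(1/4) = (2.96×10^9)^(1/4).
T = 233 K.

T ≈ 233 K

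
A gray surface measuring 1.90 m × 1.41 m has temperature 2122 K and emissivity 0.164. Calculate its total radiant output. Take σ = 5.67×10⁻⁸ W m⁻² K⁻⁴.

A = 1.90 × 1.41 = 2.68 m².
Stefan–Boltzmann: P = εσAT⁴ = 0.164 × 5.67×10⁻⁸ × 2.68 × (2122)⁴ = 0.164 × 5.67×10⁻⁸ × 2.68 × 2.03×10^13.
P = 5.05×10^5 W.

P ≈ 5.05×10^5 W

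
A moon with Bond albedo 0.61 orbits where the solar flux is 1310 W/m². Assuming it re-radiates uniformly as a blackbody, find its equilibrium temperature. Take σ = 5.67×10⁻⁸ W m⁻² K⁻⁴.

T ≈ 218 K

Power absorbed = (1−a)S·πR²; power emitted = 4πR²σT⁴. Equating and cancelling πR²:
T = ((1−a)S / 4σ)^(1/4) = (511 / (4 × 5.67×10⁻⁸))^(1/4) = (2.25×10^9)^(1/4).
T = 218 K.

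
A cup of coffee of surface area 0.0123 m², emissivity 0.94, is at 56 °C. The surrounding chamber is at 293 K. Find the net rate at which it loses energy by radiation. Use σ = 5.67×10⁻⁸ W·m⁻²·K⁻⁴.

Convert: 56 °C = 329 K.
Q = εσA(T⁴ − T_s⁴). T⁴ − T_s⁴ = (329)⁴ − (293)⁴ = 1.17×10^10 − 7.37×10^9 = 4.35×10^9 K⁴.
Q = 0.94 × 5.67×10⁻⁸ × 0.0123 × 4.35×10^9 = 2.85 W.

Q ≈ 2.85 W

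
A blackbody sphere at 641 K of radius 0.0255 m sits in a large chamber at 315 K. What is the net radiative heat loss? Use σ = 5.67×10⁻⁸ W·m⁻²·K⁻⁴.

A = 4πr² = 4π × (0.0255)² = 8.17×10^-3 m².
Q = σA(T⁴ − T_s⁴). T⁴ − T_s⁴ = (641)⁴ − (315)⁴ = 1.69×10^11 − 9.85×10^9 = 1.59×10^11 K⁴.
Q = 5.67×10⁻⁸ × 8.17×10^-3 × 1.59×10^11 = 73.7 W.

Q ≈ 73.7 W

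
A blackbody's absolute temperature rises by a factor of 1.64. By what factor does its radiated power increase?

P ∝ T⁴, so the power scales as (1.64)⁴ = 7.23.

factor ≈ 7.23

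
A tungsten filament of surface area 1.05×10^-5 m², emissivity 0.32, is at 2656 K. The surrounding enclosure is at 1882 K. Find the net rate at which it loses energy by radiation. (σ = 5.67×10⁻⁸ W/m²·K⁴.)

Q = εσA(T⁴ − T_s⁴). T⁴ − T_s⁴ = (2656)⁴ − (1882)⁴ = 4.98×10^13 − 1.25×10^13 = 3.72×10^13 K⁴.
Q = 0.32 × 5.67×10⁻⁸ × 1.05×10^-5 × 3.72×10^13 = 7.09 W.

Q ≈ 7.09 W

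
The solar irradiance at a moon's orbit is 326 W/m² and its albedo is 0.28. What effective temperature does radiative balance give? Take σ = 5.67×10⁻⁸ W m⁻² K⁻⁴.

Power absorbed = (1−a)S·πR²; power emitted = 4πR²σT⁴. Equating and cancelling πR²:
T = ((1−a)S / 4σ)^(1/4) = (235 / (4 × 5.67×10⁻⁸))^(1/4) = (1.03×10^9)^(1/4).
T = 179 K.

T ≈ 179 K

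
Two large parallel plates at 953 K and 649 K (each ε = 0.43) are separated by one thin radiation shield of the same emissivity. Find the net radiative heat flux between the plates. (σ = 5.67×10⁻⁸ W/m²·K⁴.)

Each of the 2 gaps contributes resistance (2/ε − 1) = 2/0.43 − 1 = 3.651; total = 7.302.
q = σ(T₁⁴ − T₂⁴) / 7.302 = 5.67×10⁻⁸ × 6.47×10^11 / 7.302 = 5030 W/m².

q ≈ 5030 W/m²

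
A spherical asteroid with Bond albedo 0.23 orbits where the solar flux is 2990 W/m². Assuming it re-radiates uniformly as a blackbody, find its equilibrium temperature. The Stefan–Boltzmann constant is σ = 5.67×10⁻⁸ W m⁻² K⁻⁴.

Power absorbed = (1−a)S·πR²; power emitted = 4πR²σT⁴. Equating and cancelling πR²:
T = ((1−a)S / 4σ)^(1/4) = (2300 / (4 × 5.67×10⁻⁸))^(1/4) = (1.02×10^10)^(1/4).
T = 317 K.

T ≈ 317 K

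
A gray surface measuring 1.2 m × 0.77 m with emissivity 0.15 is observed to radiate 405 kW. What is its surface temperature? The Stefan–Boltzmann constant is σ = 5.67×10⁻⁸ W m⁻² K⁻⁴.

A = 1.2 × 0.77 = 0.924 m².
From P = εσAT⁴, T = (P / εσA)^(1/4) = (4.05×10^5 / (0.15 × 5.67×10⁻⁸ × 0.924))^(1/4).
T = (5.15×10^13)^(1/4) = 2680 K.

T ≈ 2680 K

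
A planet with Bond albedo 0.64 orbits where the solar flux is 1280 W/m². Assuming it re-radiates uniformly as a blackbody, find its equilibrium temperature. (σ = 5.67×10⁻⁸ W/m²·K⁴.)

T ≈ 212 K

Power absorbed = (1−a)S·πR²; power emitted = 4πR²σT⁴. Equating and cancelling πR²:
T = ((1−a)S / 4σ)^(1/4) = (461 / (4 × 5.67×10⁻⁸))^(1/4) = (2.03×10^9)^(1/4).
T = 212 K.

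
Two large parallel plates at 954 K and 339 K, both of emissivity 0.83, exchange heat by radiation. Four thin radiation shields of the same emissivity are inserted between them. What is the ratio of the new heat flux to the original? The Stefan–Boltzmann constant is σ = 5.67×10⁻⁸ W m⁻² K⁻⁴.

With N identical shields there are N+1 = 5 gaps in series, each with the same radiative resistance, so the flux falls to 1/(N+1) of its unshielded value.

ratio ≈ 0.200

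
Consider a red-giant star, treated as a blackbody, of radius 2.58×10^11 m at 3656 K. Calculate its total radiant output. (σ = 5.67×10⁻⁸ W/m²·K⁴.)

P ≈ 8.47×10^30 W

A = 4πr² = 4π × (2.58×10^11)² = 8.36×10^23 m².
P = σAT⁴ = 5.67×10⁻⁸ × 8.36×10^23 × (3656)⁴ = 5.67×10⁻⁸ × 8.36×10^23 × 1.79×10^14.
P = 8.47×10^30 W.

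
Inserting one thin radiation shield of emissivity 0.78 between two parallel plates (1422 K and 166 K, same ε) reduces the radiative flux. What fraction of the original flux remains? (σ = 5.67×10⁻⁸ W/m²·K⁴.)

With N identical shields there are N+1 = 2 gaps in series, each with the same radiative resistance, so the flux falls to 1/(N+1) of its unshielded value.

ratio ≈ 0.500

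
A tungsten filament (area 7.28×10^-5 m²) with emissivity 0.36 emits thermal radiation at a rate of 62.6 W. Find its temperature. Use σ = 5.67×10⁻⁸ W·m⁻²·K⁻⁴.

From P = εσAT⁴, T = (P / εσA)^(1/4) = (62.6 / (0.36 × 5.67×10⁻⁸ × 7.28×10^-5))^(1/4).
T = (4.21×10^13)^(1/4) = 2550 K.

T ≈ 2550 K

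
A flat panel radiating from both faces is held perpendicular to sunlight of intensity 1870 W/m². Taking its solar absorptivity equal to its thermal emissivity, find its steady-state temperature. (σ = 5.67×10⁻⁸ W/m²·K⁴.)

Absorbed flux αS = emitted flux 2εσT⁴ per unit area; with α = ε this gives T = (S/2σ)^(1/4).
T = (1870 / (2 × 5.67×10⁻⁸))^(1/4) = (1.65×10^10)^(1/4).
T = 358 K.

T ≈ 358 K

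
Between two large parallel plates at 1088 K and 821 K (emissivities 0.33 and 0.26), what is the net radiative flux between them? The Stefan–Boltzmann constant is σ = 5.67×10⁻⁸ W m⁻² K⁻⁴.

For two large parallel gray plates, q = σ(T₁⁴ − T₂⁴) / (1/ε₁ + 1/ε₂ − 1).
1/ε₁ + 1/ε₂ − 1 = 1/0.33 + 1/0.26 − 1 = 5.876.
T₁⁴ − T₂⁴ = 1.40×10^12 − 4.54×10^11 = 9.47×10^11 K⁴.
q = 5.67×10⁻⁸ × 9.47×10^11 / 5.876 = 9140 W/m².

q ≈ 9140 W/m²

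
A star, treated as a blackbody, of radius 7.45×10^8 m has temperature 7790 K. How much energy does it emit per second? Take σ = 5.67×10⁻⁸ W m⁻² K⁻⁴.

A = 4πr² = 4π × (7.45×10^8)² = 6.97×10^18 m².
P = σAT⁴ = 5.67×10⁻⁸ × 6.97×10^18 × (7790)⁴ = 5.67×10⁻⁸ × 6.97×10^18 × 3.68×10^15.
P = 1.46×10^27 W.

P ≈ 1.46×10^27 W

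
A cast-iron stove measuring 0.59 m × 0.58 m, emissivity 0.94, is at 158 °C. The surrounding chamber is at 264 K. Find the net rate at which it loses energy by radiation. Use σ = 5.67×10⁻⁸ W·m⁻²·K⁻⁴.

Q ≈ 541 W

A = 0.59 × 0.58 = 0.342 m².
Convert: 158 °C = 431 K.
Q = εσA(T⁴ − T_s⁴). T⁴ − T_s⁴ = (431)⁴ − (264)⁴ = 3.45×10^10 − 4.86×10^9 = 2.96×10^10 K⁴.
Q = 0.94 × 5.67×10⁻⁸ × 0.342 × 2.96×10^10 = 541 W.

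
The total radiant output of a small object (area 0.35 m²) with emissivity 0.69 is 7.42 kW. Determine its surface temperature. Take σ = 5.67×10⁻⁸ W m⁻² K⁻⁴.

From P = εσAT⁴, T = (P / εσA)^(1/4) = (7420 / (0.69 × 5.67×10⁻⁸ × 0.350))^(1/4).
T = (5.42×10^11)^(1/4) = 858 K.

T ≈ 858 K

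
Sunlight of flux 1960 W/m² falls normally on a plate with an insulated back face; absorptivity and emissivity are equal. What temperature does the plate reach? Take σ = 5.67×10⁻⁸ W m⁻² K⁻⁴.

Absorbed flux αS = emitted flux εσT⁴ (one radiating face); with α = ε, T = (S/σ)^(1/4).
T = (1960 / 5.67×10⁻⁸)^(1/4) = (3.46×10^10)^(1/4).
T = 431 K.

T ≈ 431 K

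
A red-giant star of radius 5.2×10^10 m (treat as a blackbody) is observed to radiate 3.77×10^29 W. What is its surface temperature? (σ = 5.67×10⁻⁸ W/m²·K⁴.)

T ≈ 3740 K

A = 4πr² = 4π × (5.2×10^10)² = 3.40×10^22 m².
From P = σAT⁴, T = (P / σA)^(1/4) = (3.77×10^29 / (5.67×10⁻⁸ × 3.40×10^22))^(1/4).
T = (1.96×10^14)^(1/4) = 3740 K.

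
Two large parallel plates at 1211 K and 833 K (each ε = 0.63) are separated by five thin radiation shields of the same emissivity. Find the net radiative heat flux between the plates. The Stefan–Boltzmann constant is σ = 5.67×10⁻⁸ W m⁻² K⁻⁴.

q ≈ 7250 W/m²

Each of the 6 gaps contributes resistance (2/ε − 1) = 2/0.63 − 1 = 2.175; total = 13.05.
q = σ(T₁⁴ − T₂⁴) / 13.05 = 5.67×10⁻⁸ × 1.67×10^12 / 13.05 = 7250 W/m².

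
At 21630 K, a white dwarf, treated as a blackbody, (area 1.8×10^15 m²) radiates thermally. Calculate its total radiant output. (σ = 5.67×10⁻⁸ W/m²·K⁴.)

P ≈ 2.23×10^25 W

P = σAT⁴ = 5.67×10⁻⁸ × 1.80×10^15 × (21630)⁴ = 5.67×10⁻⁸ × 1.80×10^15 × 2.19×10^17.
P = 2.23×10^25 W.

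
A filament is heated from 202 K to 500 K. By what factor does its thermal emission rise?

P ∝ T⁴, so the ratio is (500/202)⁴ = (2.475)⁴ = 37.5.

ratio ≈ 37.5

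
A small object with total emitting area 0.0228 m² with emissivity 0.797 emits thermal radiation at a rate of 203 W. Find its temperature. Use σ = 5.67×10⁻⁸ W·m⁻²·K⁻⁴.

T ≈ 666 K

From P = εσAT⁴, T = (P / εσA)^(1/4) = (203 / (0.797 × 5.67×10⁻⁸ × 0.0228))^(1/4).
T = (1.97×10^11)^(1/4) = 666 K.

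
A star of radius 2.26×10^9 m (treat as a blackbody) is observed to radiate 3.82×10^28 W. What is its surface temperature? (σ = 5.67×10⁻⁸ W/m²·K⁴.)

T ≈ 10100 K

A = 4πr² = 4π × (2.26×10^9)² = 6.42×10^19 m².
From P = σAT⁴, T = (P / σA)^(1/4) = (3.82×10^28 / (5.67×10⁻⁸ × 6.42×10^19))^(1/4).
T = (1.05×10^16)^(1/4) = 10100 K.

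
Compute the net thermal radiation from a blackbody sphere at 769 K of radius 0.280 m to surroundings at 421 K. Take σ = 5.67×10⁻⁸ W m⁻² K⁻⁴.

A = 4πr² = 4π × (0.280)² = 0.985 m².
Q = σA(T⁴ − T_s⁴). T⁴ − T_s⁴ = (769)⁴ − (421)⁴ = 3.50×10^11 − 3.14×10^10 = 3.18×10^11 K⁴.
Q = 5.67×10⁻⁸ × 0.985 × 3.18×10^11 = 17800 W.

Q ≈ 17800 W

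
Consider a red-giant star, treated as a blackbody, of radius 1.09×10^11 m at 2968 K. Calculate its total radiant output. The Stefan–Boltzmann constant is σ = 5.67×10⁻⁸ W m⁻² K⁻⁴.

P ≈ 6.57×10^29 W

A = 4πr² = 4π × (1.09×10^11)² = 1.49×10^23 m².
P = σAT⁴ = 5.67×10⁻⁸ × 1.49×10^23 × (2968)⁴ = 5.67×10⁻⁸ × 1.49×10^23 × 7.76×10^13.
P = 6.57×10^29 W.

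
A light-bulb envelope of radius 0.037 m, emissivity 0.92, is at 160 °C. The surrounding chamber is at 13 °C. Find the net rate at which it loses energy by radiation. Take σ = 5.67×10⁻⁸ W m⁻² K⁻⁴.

A = 4πr² = 4π × (0.037)² = 0.0172 m².
Convert: 160 °C = 433 K; 13 °C = 286 K.
Q = εσA(T⁴ − T_s⁴). T⁴ − T_s⁴ = (433)⁴ − (286)⁴ = 3.52×10^10 − 6.69×10^9 = 2.85×10^10 K⁴.
Q = 0.92 × 5.67×10⁻⁸ × 0.0172 × 2.85×10^10 = 25.5 W.

Q ≈ 25.5 W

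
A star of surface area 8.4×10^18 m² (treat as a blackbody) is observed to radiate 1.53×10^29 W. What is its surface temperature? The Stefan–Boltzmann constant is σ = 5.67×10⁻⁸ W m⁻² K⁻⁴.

From P = σAT⁴, T = (P / σA)^(1/4) = (1.53×10^29 / (5.67×10⁻⁸ × 8.40×10^18))^(1/4).
T = (3.21×10^17)^(1/4) = 23800 K.

T ≈ 23800 K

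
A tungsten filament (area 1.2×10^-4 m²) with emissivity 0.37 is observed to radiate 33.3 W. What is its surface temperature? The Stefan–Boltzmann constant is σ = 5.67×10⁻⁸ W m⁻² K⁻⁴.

T ≈ 1910 K

From P = εσAT⁴, T = (P / εσA)^(1/4) = (33.3 / (0.37 × 5.67×10⁻⁸ × 1.20×10^-4))^(1/4).
T = (1.32×10^13)^(1/4) = 1910 K.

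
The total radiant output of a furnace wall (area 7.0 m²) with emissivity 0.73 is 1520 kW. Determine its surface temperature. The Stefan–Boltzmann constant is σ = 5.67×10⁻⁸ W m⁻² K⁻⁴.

From P = εσAT⁴, T = (P / εσA)^(1/4) = (1.52×10^6 / (0.73 × 5.67×10⁻⁸ × 7.00))^(1/4).
T = (5.25×10^12)^(1/4) = 1510 K.

T ≈ 1510 K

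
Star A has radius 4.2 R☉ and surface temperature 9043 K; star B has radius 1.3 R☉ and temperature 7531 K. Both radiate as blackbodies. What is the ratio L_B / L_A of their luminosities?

L = 4πR²σT⁴ ∝ R²T⁴, so L_B/L_A = (1.3/4.2)² × (7531/9043)⁴ = 0.0958 × 0.481 = 0.0461.

L_B/L_A ≈ 0.0461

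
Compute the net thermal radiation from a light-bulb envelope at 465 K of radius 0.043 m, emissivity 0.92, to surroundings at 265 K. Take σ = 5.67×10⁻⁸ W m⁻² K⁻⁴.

A = 4πr² = 4π × (0.043)² = 0.0232 m².
Q = εσA(T⁴ − T_s⁴). T⁴ − T_s⁴ = (465)⁴ − (265)⁴ = 4.68×10^10 − 4.93×10^9 = 4.18×10^10 K⁴.
Q = 0.92 × 5.67×10⁻⁸ × 0.0232 × 4.18×10^10 = 50.7 W.

Q ≈ 50.7 W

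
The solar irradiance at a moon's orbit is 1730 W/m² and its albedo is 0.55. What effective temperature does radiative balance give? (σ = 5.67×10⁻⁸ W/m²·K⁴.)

Power absorbed = (1−a)S·πR²; power emitted = 4πR²σT⁴. Equating and cancelling πR²:
T = ((1−a)S / 4σ)^(1/4) = (778 / (4 × 5.67×10⁻⁸))^(1/4) = (3.43×10^9)^(1/4).
T = 242 K.

T ≈ 242 K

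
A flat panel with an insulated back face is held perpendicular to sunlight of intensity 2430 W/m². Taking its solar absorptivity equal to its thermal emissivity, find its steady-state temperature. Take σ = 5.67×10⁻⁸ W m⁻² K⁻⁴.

Absorbed flux αS = emitted flux εσT⁴ (one radiating face); with α = ε, T = (S/σ)^(1/4).
T = (2430 / 5.67×10⁻⁸)^(1/4) = (4.29×10^10)^(1/4).
T = 455 K.

T ≈ 455 K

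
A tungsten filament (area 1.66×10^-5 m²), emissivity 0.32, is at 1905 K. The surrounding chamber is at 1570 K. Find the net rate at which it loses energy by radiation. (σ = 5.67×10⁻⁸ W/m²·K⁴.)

Q = εσA(T⁴ − T_s⁴). T⁴ − T_s⁴ = (1905)⁴ − (1570)⁴ = 1.32×10^13 − 6.08×10^12 = 7.09×10^12 K⁴.
Q = 0.32 × 5.67×10⁻⁸ × 1.66×10^-5 × 7.09×10^12 = 2.14 W.

Q ≈ 2.14 W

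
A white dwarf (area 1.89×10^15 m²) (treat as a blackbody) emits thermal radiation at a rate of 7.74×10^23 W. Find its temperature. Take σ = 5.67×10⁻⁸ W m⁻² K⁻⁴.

From P = σAT⁴, T = (P / σA)^(1/4) = (7.74×10^23 / (5.67×10⁻⁸ × 1.89×10^15))^(1/4).
T = (7.22×10^15)^(1/4) = 9220 K.

T ≈ 9220 K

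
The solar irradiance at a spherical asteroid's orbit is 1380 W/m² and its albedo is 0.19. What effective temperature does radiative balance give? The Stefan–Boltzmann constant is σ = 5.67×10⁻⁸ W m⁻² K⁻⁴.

T ≈ 265 K

Power absorbed = (1−a)S·πR²; power emitted = 4πR²σT⁴. Equating and cancelling πR²:
T = ((1−a)S / 4σ)^(1/4) = (1120 / (4 × 5.67×10⁻⁸))^(1/4) = (4.93×10^9)^(1/4).
T = 265 K.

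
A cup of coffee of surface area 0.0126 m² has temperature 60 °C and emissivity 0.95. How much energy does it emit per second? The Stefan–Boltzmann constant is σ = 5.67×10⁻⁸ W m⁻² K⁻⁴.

P ≈ 8.35 W

60 °C = 333 K.
P = εσAT⁴ = 0.95 × 5.67×10⁻⁸ × 0.0126 × (333)⁴ = 0.95 × 5.67×10⁻⁸ × 0.0126 × 1.23×10^10.
P = 8.35 W.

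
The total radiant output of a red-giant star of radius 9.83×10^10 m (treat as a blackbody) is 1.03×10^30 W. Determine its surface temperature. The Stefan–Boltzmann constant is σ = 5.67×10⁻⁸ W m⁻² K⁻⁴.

T ≈ 3500 K

A = 4πr² = 4π × (9.83×10^10)² = 1.21×10^23 m².
From P = σAT⁴, T = (P / σA)^(1/4) = (1.03×10^30 / (5.67×10⁻⁸ × 1.21×10^23))^(1/4).
T = (1.50×10^14)^(1/4) = 3500 K.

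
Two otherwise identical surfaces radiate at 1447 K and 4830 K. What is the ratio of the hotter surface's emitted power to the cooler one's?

ratio ≈ 124

P ∝ T⁴, so the ratio is (4830/1447)⁴ = (3.338)⁴ = 124.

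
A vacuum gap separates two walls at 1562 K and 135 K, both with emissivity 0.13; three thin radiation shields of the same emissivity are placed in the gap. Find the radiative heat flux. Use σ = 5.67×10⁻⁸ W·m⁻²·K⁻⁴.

Each of the 4 gaps contributes resistance (2/ε − 1) = 2/0.13 − 1 = 14.38; total = 57.54.
q = σ(T₁⁴ − T₂⁴) / 57.54 = 5.67×10⁻⁸ × 5.95×10^12 / 57.54 = 5870 W/m².

q ≈ 5870 W/m²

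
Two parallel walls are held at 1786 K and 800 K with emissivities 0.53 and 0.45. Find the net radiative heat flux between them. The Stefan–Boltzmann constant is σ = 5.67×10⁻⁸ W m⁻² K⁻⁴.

q ≈ 1.78×10^5 W/m²

For two large parallel gray plates, q = σ(T₁⁴ − T₂⁴) / (1/ε₁ + 1/ε₂ − 1).
1/ε₁ + 1/ε₂ − 1 = 1/0.53 + 1/0.45 − 1 = 3.109.
T₁⁴ − T₂⁴ = 1.02×10^13 − 4.10×10^11 = 9.77×10^12 K⁴.
q = 5.67×10⁻⁸ × 9.77×10^12 / 3.109 = 1.78×10^5 W/m².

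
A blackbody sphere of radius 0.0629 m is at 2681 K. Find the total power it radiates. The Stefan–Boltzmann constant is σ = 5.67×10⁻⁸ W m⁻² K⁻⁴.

A = 4πr² = 4π × (0.0629)² = 0.0497 m².
P = σAT⁴ = 5.67×10⁻⁸ × 0.0497 × (2681)⁴ = 5.67×10⁻⁸ × 0.0497 × 5.17×10^13.
P = 1.46×10^5 W.

P ≈ 1.46×10^5 W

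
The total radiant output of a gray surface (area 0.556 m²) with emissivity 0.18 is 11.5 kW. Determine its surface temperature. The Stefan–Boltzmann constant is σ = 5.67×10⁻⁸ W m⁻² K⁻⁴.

From P = εσAT⁴, T = (P / εσA)^(1/4) = (11500 / (0.18 × 5.67×10⁻⁸ × 0.556))^(1/4).
T = (2.03×10^12)^(1/4) = 1190 K.

T ≈ 1190 K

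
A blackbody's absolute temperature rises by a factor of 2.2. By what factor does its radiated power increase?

P ∝ T⁴, so the power scales as (2.2)⁴ = 23.4.

factor ≈ 23.4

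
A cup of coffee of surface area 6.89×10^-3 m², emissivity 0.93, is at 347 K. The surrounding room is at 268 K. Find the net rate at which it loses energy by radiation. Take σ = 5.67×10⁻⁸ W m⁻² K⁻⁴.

Q ≈ 3.39 W

Q = εσA(T⁴ − T_s⁴). T⁴ − T_s⁴ = (347)⁴ − (268)⁴ = 1.45×10^10 − 5.16×10^9 = 9.34×10^9 K⁴.
Q = 0.93 × 5.67×10⁻⁸ × 6.89×10^-3 × 9.34×10^9 = 3.39 W.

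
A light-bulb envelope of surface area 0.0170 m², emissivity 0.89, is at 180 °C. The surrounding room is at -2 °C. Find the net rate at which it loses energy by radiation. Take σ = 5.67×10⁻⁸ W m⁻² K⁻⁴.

Convert: 180 °C = 453 K; -2 °C = 271 K.
Q = εσA(T⁴ − T_s⁴). T⁴ − T_s⁴ = (453)⁴ − (271)⁴ = 4.21×10^10 − 5.39×10^9 = 3.67×10^10 K⁴.
Q = 0.89 × 5.67×10⁻⁸ × 0.0170 × 3.67×10^10 = 31.5 W.

Q ≈ 31.5 W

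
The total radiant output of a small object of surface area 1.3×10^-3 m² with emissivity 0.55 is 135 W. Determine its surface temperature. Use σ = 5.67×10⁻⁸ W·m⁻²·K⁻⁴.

From P = εσAT⁴, T = (P / εσA)^(1/4) = (135 / (0.55 × 5.67×10⁻⁸ × 1.30×10^-3))^(1/4).
T = (3.33×10^12)^(1/4) = 1350 K.

T ≈ 1350 K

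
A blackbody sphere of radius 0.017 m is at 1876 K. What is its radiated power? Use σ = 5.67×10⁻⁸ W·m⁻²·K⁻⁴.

P ≈ 2550 W

A = 4πr² = 4π × (0.017)² = 3.63×10^-3 m².
P = σAT⁴ = 5.67×10⁻⁸ × 3.63×10^-3 × (1876)⁴ = 5.67×10⁻⁸ × 3.63×10^-3 × 1.24×10^13.
P = 2550 W.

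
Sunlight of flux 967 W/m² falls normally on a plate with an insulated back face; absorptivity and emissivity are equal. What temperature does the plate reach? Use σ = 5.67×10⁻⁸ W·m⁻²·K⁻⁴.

T ≈ 361 K

Absorbed flux αS = emitted flux εσT⁴ (one radiating face); with α = ε, T = (S/σ)^(1/4).
T = (967 / 5.67×10⁻⁸)^(1/4) = (1.71×10^10)^(1/4).
T = 361 K.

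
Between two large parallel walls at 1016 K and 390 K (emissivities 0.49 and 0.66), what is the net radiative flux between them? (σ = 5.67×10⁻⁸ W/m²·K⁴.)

For two large parallel gray plates, q = σ(T₁⁴ − T₂⁴) / (1/ε₁ + 1/ε₂ − 1).
1/ε₁ + 1/ε₂ − 1 = 1/0.49 + 1/0.66 − 1 = 2.556.
T₁⁴ − T₂⁴ = 1.07×10^12 − 2.31×10^10 = 1.04×10^12 K⁴.
q = 5.67×10⁻⁸ × 1.04×10^12 / 2.556 = 23100 W/m².

q ≈ 23100 W/m²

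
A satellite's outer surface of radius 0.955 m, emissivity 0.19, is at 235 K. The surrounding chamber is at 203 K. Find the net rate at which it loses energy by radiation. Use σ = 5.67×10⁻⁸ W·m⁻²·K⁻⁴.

Q ≈ 167 W

A = 4πr² = 4π × (0.955)² = 11.5 m².
Q = εσA(T⁴ − T_s⁴). T⁴ − T_s⁴ = (235)⁴ − (203)⁴ = 3.05×10^9 − 1.70×10^9 = 1.35×10^9 K⁴.
Q = 0.19 × 5.67×10⁻⁸ × 11.5 × 1.35×10^9 = 167 W.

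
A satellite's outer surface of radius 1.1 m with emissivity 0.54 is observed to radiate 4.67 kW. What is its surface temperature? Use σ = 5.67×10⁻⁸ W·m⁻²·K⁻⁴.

T ≈ 316 K

A = 4πr² = 4π × (1.1)² = 15.2 m².
From P = εσAT⁴, T = (P / εσA)^(1/4) = (4670 / (0.54 × 5.67×10⁻⁸ × 15.2))^(1/4).
T = (1.00×10^10)^(1/4) = 316 K.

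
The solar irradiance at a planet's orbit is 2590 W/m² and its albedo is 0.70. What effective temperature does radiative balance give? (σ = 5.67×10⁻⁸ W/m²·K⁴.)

Power absorbed = (1−a)S·πR²; power emitted = 4πR²σT⁴. Equating and cancelling πR²:
T = ((1−a)S / 4σ)^(1/4) = (777 / (4 × 5.67×10⁻⁸))^(1/4) = (3.43×10^9)^(1/4).
T = 242 K.

T ≈ 242 K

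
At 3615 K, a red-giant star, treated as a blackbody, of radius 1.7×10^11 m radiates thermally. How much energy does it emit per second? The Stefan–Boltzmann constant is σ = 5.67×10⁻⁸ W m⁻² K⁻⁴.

A = 4πr² = 4π × (1.7×10^11)² = 3.63×10^23 m².
P = σAT⁴ = 5.67×10⁻⁸ × 3.63×10^23 × (3615)⁴ = 5.67×10⁻⁸ × 3.63×10^23 × 1.71×10^14.
P = 3.52×10^30 W.

P ≈ 3.52×10^30 W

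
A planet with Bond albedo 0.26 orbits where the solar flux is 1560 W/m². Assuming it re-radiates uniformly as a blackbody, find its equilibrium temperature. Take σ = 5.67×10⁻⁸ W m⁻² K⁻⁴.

T ≈ 267 K

Power absorbed = (1−a)S·πR²; power emitted = 4πR²σT⁴. Equating and cancelling πR²:
T = ((1−a)S / 4σ)^(1/4) = (1150 / (4 × 5.67×10⁻⁸))^(1/4) = (5.09×10^9)^(1/4).
T = 267 K.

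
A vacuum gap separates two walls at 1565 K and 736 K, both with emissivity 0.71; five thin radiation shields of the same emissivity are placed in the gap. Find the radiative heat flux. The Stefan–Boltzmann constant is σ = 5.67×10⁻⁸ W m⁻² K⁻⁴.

q ≈ 29700 W/m²

Each of the 6 gaps contributes resistance (2/ε − 1) = 2/0.71 − 1 = 1.817; total = 10.90.
q = σ(T₁⁴ − T₂⁴) / 10.90 = 5.67×10⁻⁸ × 5.71×10^12 / 10.90 = 29700 W/m².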